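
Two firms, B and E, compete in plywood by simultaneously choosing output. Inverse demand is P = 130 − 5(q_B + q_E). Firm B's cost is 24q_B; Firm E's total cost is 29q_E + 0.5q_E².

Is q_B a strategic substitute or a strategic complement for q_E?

strategic substitutes

Firm B's profit: π = q_B(130 − 5(q_B + q_E)) − 24q_B.
∂π/∂q_B = 106 − 10q_B − 5q_E = 0, so q_B = 10.6 − 0.5q_E.
The best-response slope dq_B/dq_E = −0.5 < 0: the reaction function is downward-sloping, so the choices are strategic substitutes.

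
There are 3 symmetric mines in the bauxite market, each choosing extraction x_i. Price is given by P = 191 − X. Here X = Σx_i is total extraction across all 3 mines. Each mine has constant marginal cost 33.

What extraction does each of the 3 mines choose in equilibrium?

39.5

A representative mine's profit is π_i = x_i(191 − X) − 33x_i, with X = x_i + Σ_{j≠i} x_j.
First-order condition: 158 − 2x_i − Σ_{j≠i} x_j = 0.
In a symmetric equilibrium every mine chooses the same x, so Σ_{j≠i} x_j = 2x. The condition becomes 158 − 4x = 0, giving x = 158/4 = 39.5.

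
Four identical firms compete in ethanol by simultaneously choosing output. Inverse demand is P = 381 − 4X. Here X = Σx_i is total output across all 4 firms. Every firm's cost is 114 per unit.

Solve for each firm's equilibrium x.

A representative firm's profit is π_i = x_i(381 − 4X) − 114x_i, with X = x_i + Σ_{j≠i} x_j.
First-order condition: 267 − 8x_i − 4Σ_{j≠i} x_j = 0.
Imposing symmetry (x_j = x for all j) turns Σ_{j≠i} x_j into 3x, so 267 = 20x and x = 13.35.

13.35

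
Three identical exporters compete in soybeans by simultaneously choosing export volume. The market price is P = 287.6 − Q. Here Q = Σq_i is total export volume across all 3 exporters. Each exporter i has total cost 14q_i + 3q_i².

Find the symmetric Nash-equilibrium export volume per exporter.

27.36

A representative exporter's profit is π_i = q_i(287.6 − Q) − 14q_i − 3q_i², with Q = q_i + Σ_{j≠i} q_j.
First-order condition: 273.6 − 8q_i − Σ_{j≠i} q_j = 0.
In a symmetric equilibrium every exporter chooses the same q, so Σ_{j≠i} q_j = 2q. The condition becomes 273.6 − 10q = 0, giving q = 273.6/10 = 27.36.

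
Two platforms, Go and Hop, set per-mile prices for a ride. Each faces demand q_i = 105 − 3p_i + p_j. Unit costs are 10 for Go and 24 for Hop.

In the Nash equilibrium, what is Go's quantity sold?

54.6

Go's profit: π = (p_{Go} − 10)(105 − 3p_{Go} + p_{Hop}).
∂π/∂p_{Go} = 135 − 6p_{Go} + p_{Hop} = 0 ⇒ p_{Go} = 22.5 + (1/6)p_{Hop}.
Similarly p_{Hop} = 29.5 + (1/6)p_{Go}.
Substituting the second reaction function into the first: p_{Go} = 22.5 + (1/6)(29.5 + (1/6)p_{Go}), which gives (35/36)p_{Go} = 329/12 ⇒ p_{Go} = 28.2.
Then p_{Hop} = 29.5 + (1/6)·28.2 = 34.2.
q_{Go} = 105 − 3·28.2 + 34.2 = 54.6.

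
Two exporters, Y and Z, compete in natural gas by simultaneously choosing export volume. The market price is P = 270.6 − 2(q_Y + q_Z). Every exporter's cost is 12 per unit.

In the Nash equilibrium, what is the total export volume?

Exporter Y's profit: π = q_Y(270.6 − 2(q_Y + q_Z)) − 12q_Y.
∂π/∂q_Y = 258.6 − 4q_Y − 2q_Z = 0, so q_Y = 64.65 − 0.5q_Z.
Setting q_Y = q_Z in the reaction function: q_Y = 64.65 − 0.5q_Y, so q_Y = 64.65 / 1.5 = 43.1.
Total export volume: 43.1 + 43.1 = 86.2.

86.2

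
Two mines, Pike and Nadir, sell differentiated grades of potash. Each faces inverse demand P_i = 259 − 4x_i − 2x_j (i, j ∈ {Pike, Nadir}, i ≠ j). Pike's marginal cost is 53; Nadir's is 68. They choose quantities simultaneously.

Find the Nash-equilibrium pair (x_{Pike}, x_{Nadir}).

21.1, 18.6

Mine Pike's profit: π = x_{Pike}(259 − 4x_{Pike} − 2x_{Nadir}) − 53x_{Pike}.
∂π/∂x_{Pike} = 206 − 8x_{Pike} − 2x_{Nadir} = 0 ⇒ x_{Pike} = 25.75 − 0.25x_{Nadir}.
Similarly x_{Nadir} = 23.875 − 0.25x_{Pike}.
Plugging x_{Nadir} into Pike's best response: x_{Pike} = 25.75 − 0.25(23.875 − 0.25x_{Pike}) ⇒ 0.9375x_{Pike} = 633/32, so x_{Pike} = 21.1.
Then x_{Nadir} = 23.875 − 0.25·21.1 = 18.6.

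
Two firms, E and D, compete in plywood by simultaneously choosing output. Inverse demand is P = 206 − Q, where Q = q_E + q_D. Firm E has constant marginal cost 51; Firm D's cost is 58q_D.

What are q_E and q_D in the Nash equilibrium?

54, 47

Firm E's profit: π = q_E(206 − (q_E + q_D)) − 51q_E.
∂π/∂q_E = 155 − 2q_E − q_D = 0, so q_E = 77.5 − 0.5q_D.
By the same steps for D: q_D = 74 − 0.5q_E.
Substituting the second reaction function into the first: q_E = 77.5 − 0.5(74 − 0.5q_E), which gives 0.75q_E = 40.5 ⇒ q_E = 54.
Then q_D = 74 − 0.5·54 = 47.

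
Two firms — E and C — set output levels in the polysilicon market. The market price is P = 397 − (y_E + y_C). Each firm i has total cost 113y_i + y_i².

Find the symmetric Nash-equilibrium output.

Firm E's profit: π = y_E(397 − (y_E + y_C)) − 113y_E − y_E².
∂π/∂y_E = 284 − 4y_E − y_C = 0, so y_E = 71 − 0.25y_C.
The game is symmetric, so in equilibrium y_C = y_E: the reaction function gives 1.25y_E = 71, hence y_E = 56.8.

56.8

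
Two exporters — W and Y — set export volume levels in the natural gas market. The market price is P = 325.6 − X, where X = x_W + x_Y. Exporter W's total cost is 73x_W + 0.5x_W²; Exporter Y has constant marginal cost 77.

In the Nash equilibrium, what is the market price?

Exporter W's profit: π = x_W(325.6 − (x_W + x_Y)) − 73x_W − 0.5x_W².
∂π/∂x_W = 252.6 − 3x_W − x_Y = 0, so x_W = 84.2 − (1/3)x_Y.
For Y: ∂π/∂x_Y = 248.6 − 2x_Y − x_W = 0 ⇒ x_Y = 124.3 − 0.5x_W.
Substituting the second reaction function into the first: x_W = 84.2 − (1/3)(124.3 − 0.5x_W), which gives (5/6)x_W = 1283/30 ⇒ x_W = 51.32.
Then x_Y = 124.3 − 0.5·51.32 = 98.64.
Equilibrium price: P = 325.6 − 149.96 = 175.64.

175.64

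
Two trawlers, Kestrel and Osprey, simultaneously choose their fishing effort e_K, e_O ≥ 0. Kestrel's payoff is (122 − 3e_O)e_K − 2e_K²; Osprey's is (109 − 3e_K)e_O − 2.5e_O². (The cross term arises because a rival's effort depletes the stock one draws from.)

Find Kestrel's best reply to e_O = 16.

Expanding Kestrel's payoff: 122e_K − 3e_Oe_K − 2e_K².
∂π/∂e_K = 122 − 3e_O − 4e_K = 0, so e_K = 30.5 − 0.75e_O.
At e_O = 16: e_K = 30.5 − 0.75·16 = 18.5.

18.5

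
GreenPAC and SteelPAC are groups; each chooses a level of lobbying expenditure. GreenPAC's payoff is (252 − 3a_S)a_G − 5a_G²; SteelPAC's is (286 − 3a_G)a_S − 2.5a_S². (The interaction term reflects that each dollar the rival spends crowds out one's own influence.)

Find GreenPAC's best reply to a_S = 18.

19.8

Expanding GreenPAC's payoff: 252a_G − 3a_Sa_G − 5a_G².
∂π/∂a_G = 252 − 3a_S − 10a_G = 0, so a_G = 25.2 − 0.3a_S.
At a_S = 18: a_G = 25.2 − 0.3·18 = 19.8.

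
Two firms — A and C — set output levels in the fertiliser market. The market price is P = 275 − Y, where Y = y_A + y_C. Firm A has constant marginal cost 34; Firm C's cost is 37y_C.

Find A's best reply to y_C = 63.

89

Firm A's profit: π = y_A(275 − (y_A + y_C)) − 34y_A.
∂π/∂y_A = 241 − 2y_A − y_C = 0, so y_A = 120.5 − 0.5y_C.
At y_C = 63: y_A = 120.5 − 0.5·63 = 89.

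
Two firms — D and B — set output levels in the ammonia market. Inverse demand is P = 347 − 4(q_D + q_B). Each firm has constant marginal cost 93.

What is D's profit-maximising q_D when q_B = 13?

25.25

Firm D's profit: π = q_D(347 − 4(q_D + q_B)) − 93q_D.
∂π/∂q_D = 254 − 8q_D − 4q_B = 0, so q_D = 31.75 − 0.5q_B.
At q_B = 13: q_D = 31.75 − 0.5·13 = 25.25.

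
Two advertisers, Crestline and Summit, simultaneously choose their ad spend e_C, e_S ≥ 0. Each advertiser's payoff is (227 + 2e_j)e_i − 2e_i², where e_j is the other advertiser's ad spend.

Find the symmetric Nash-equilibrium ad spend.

113.5

Crestline's payoff is (227 + 2e_S)e_C − 2e_C².
∂π/∂e_C = 227 + 2e_S − 4e_C = 0, so e_C = 56.75 + 0.5e_S.
Setting e_C = e_S in the reaction function: e_C = 56.75 + 0.5e_C, so e_C = 56.75 / 0.5 = 113.5.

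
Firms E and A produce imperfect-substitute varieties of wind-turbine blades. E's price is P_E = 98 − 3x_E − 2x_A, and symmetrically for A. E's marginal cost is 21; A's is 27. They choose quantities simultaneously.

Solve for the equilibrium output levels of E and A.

10, 8.5

Firm E's profit: π = x_E(98 − 3x_E − 2x_A) − 21x_E.
∂π/∂x_E = 77 − 6x_E − 2x_A = 0 ⇒ x_E = 77/6 − (1/3)x_A.
Similarly x_A = 71/6 − (1/3)x_E.
Substituting the second reaction function into the first: x_E = 77/6 − (1/3)(71/6 − (1/3)x_E), which gives (8/9)x_E = 80/9 ⇒ x_E = 10.
Then x_A = 71/6 − (1/3)·10 = 8.5.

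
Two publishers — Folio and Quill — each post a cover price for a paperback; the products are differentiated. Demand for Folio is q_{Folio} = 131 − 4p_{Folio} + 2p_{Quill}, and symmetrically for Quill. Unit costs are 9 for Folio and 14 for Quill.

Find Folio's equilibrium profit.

Folio's profit: π = (p_{Folio} − 9)(131 − 4p_{Folio} + 2p_{Quill}).
∂π/∂p_{Folio} = 167 − 8p_{Folio} + 2p_{Quill} = 0 ⇒ p_{Folio} = 20.875 + 0.25p_{Quill}.
Similarly p_{Quill} = 23.375 + 0.25p_{Folio}.
Solving the two reaction functions simultaneously: (1 − (0.25)(0.25))p_{Folio} = 20.875 + 0.25·23.375, so 0.9375p_{Folio} = 855/32 and p_{Folio} = 28.5.
Then p_{Quill} = 23.375 + 0.25·28.5 = 30.5.
q_{Folio} = 131 − 4·28.5 + 2·30.5 = 78.
Profit = (28.5 − 9)·78 = 1521.

1521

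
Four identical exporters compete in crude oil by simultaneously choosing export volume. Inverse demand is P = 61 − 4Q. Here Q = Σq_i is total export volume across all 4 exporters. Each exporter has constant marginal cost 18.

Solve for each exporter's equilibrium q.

2.15

A representative exporter's profit is π_i = q_i(61 − 4Q) − 18q_i, with Q = q_i + Σ_{j≠i} q_j.
First-order condition: 43 − 8q_i − 4Σ_{j≠i} q_j = 0.
With identical exporters, set every q_j = q: then 43 − 8q − 12q = 0, i.e. q = 43/20 = 2.15.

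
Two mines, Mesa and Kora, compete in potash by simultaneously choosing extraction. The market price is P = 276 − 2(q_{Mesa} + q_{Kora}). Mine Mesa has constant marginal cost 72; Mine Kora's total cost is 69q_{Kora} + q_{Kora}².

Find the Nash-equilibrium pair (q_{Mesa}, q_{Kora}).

Mine Mesa's profit: π = q_{Mesa}(276 − 2(q_{Mesa} + q_{Kora})) − 72q_{Mesa}.
∂π/∂q_{Mesa} = 204 − 4q_{Mesa} − 2q_{Kora} = 0, so q_{Mesa} = 51 − 0.5q_{Kora}.
For Kora: ∂π/∂q_{Kora} = 207 − 6q_{Kora} − 2q_{Mesa} = 0 ⇒ q_{Kora} = 34.5 − (1/3)q_{Mesa}.
Solving the two reaction functions simultaneously: (1 − (−0.5)(−1/3))q_{Mesa} = 51 − 0.5·34.5, so (5/6)q_{Mesa} = 33.75 and q_{Mesa} = 40.5.
Then q_{Kora} = 34.5 − (1/3)·40.5 = 21.

40.5, 21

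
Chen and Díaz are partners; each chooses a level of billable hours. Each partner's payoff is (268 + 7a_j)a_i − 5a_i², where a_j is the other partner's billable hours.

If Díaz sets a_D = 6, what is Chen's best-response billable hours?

31

Chen's payoff is (268 + 7a_D)a_C − 5a_C².
∂π/∂a_C = 268 + 7a_D − 10a_C = 0, so a_C = 26.8 + 0.7a_D.
At a_D = 6: a_C = 26.8 + 0.7·6 = 31.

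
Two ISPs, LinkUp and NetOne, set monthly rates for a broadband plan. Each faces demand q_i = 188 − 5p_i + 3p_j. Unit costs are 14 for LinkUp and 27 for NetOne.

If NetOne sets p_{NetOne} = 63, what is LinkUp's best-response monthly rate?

44.7

LinkUp's profit: π = (p_{LinkUp} − 14)(188 − 5p_{LinkUp} + 3p_{NetOne}).
∂π/∂p_{LinkUp} = 258 − 10p_{LinkUp} + 3p_{NetOne} = 0 ⇒ p_{LinkUp} = 25.8 + 0.3p_{NetOne}.
At p_{NetOne} = 63: p_{LinkUp} = 25.8 + 0.3·63 = 44.7.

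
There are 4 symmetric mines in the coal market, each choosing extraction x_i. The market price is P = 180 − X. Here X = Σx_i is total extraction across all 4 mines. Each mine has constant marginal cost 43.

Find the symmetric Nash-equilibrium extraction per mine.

27.4

A representative mine's profit is π_i = x_i(180 − X) − 43x_i, with X = x_i + Σ_{j≠i} x_j.
First-order condition: 137 − 2x_i − Σ_{j≠i} x_j = 0.
In a symmetric equilibrium every mine chooses the same x, so Σ_{j≠i} x_j = 3x. The condition becomes 137 − 5x = 0, giving x = 137/5 = 27.4.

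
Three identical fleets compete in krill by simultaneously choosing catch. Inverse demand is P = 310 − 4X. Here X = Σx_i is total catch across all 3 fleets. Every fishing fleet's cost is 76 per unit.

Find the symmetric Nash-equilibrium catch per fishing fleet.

14.625

A representative fishing fleet's profit is π_i = x_i(310 − 4X) − 76x_i, with X = x_i + Σ_{j≠i} x_j.
First-order condition: 234 − 8x_i − 4Σ_{j≠i} x_j = 0.
In a symmetric equilibrium every fishing fleet chooses the same x, so Σ_{j≠i} x_j = 2x. The condition becomes 234 − 16x = 0, giving x = 234/16 = 14.625.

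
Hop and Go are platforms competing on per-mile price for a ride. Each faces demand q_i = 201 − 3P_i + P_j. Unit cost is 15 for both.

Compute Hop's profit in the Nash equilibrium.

Hop's profit: π = (P_{Hop} − 15)(201 − 3P_{Hop} + P_{Go}).
∂π/∂P_{Hop} = 246 − 6P_{Hop} + P_{Go} = 0 ⇒ P_{Hop} = 41 + (1/6)P_{Go}.
By symmetry P_{Go} = P_{Hop}; substituting into the reaction function, (5/6)P_{Hop} = 41 and P_{Hop} = 49.2.
q_{Hop} = 201 − 3·49.2 + 49.2 = 102.6.
Profit = (49.2 − 15)·102.6 = 3508.92.

3508.92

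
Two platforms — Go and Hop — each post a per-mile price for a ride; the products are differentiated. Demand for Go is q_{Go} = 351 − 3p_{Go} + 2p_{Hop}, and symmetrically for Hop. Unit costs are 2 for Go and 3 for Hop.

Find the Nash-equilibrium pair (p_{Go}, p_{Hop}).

Go's profit: π = (p_{Go} − 2)(351 − 3p_{Go} + 2p_{Hop}).
∂π/∂p_{Go} = 357 − 6p_{Go} + 2p_{Hop} = 0 ⇒ p_{Go} = 59.5 + (1/3)p_{Hop}.
Similarly p_{Hop} = 60 + (1/3)p_{Go}.
Substituting the second reaction function into the first: p_{Go} = 59.5 + (1/3)(60 + (1/3)p_{Go}), which gives (8/9)p_{Go} = 79.5 ⇒ p_{Go} = 89.4375.
Then p_{Hop} = 60 + (1/3)·89.4375 = 89.8125.

89.4375, 89.8125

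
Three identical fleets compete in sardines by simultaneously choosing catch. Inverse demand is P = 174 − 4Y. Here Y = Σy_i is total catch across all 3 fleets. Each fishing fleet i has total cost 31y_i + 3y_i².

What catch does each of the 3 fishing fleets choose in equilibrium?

A representative fishing fleet's profit is π_i = y_i(174 − 4Y) − 31y_i − 3y_i², with Y = y_i + Σ_{j≠i} y_j.
First-order condition: 143 − 14y_i − 4Σ_{j≠i} y_j = 0.
In a symmetric equilibrium every fishing fleet chooses the same y, so Σ_{j≠i} y_j = 2y. The condition becomes 143 − 22y = 0, giving y = 143/22 = 6.5.

6.5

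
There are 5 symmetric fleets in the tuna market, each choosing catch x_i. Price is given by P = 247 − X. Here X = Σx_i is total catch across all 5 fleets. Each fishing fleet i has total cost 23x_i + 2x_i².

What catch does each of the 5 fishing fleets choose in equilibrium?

A representative fishing fleet's profit is π_i = x_i(247 − X) − 23x_i − 2x_i², with X = x_i + Σ_{j≠i} x_j.
First-order condition: 224 − 6x_i − Σ_{j≠i} x_j = 0.
In a symmetric equilibrium every fishing fleet chooses the same x, so Σ_{j≠i} x_j = 4x. The condition becomes 224 − 10x = 0, giving x = 224/10 = 22.4.

22.4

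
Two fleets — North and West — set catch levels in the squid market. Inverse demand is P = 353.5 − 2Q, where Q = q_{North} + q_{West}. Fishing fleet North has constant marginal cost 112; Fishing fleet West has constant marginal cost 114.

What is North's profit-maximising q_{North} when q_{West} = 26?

Fishing fleet North's profit: π = q_{North}(353.5 − 2(q_{North} + q_{West})) − 112q_{North}.
∂π/∂q_{North} = 241.5 − 4q_{North} − 2q_{West} = 0, so q_{North} = 60.375 − 0.5q_{West}.
At q_{West} = 26: q_{North} = 60.375 − 0.5·26 = 47.375.

47.375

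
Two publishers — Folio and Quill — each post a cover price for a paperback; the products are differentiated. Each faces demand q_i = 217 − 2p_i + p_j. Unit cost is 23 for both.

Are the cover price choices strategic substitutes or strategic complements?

strategic complements

Folio's profit: π = (p_{Folio} − 23)(217 − 2p_{Folio} + p_{Quill}).
∂π/∂p_{Folio} = 263 − 4p_{Folio} + p_{Quill} = 0 ⇒ p_{Folio} = 65.75 + 0.25p_{Quill}.
The best-response slope dp_{Folio}/dp_{Quill} = 0.25 > 0: the reaction function is upward-sloping, so the choices are strategic complements.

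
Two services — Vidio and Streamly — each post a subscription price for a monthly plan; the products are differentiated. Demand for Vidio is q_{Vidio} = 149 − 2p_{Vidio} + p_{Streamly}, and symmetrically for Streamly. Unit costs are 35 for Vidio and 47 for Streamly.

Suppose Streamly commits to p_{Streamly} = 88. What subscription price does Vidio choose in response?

76.75

Vidio's profit: π = (p_{Vidio} − 35)(149 − 2p_{Vidio} + p_{Streamly}).
∂π/∂p_{Vidio} = 219 − 4p_{Vidio} + p_{Streamly} = 0 ⇒ p_{Vidio} = 54.75 + 0.25p_{Streamly}.
At p_{Streamly} = 88: p_{Vidio} = 54.75 + 0.25·88 = 76.75.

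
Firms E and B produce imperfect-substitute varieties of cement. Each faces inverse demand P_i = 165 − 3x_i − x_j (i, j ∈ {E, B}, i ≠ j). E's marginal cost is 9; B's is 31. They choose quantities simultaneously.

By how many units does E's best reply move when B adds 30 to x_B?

Firm E's profit: π = x_E(165 − 3x_E − x_B) − 9x_E.
∂π/∂x_E = 156 − 6x_E − x_B = 0 ⇒ x_E = 26 − (1/6)x_B.
The reaction-function slope is −1/6, so a 30-unit rise in x_B moves x_E by −1/6 × 30 = −5. E's best response falls — the actions are strategic substitutes.

-5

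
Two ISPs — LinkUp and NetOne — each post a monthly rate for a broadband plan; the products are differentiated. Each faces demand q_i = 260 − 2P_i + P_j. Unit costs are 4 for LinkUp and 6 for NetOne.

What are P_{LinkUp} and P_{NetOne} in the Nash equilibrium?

89.6, 90.4

LinkUp's profit: π = (P_{LinkUp} − 4)(260 − 2P_{LinkUp} + P_{NetOne}).
∂π/∂P_{LinkUp} = 268 − 4P_{LinkUp} + P_{NetOne} = 0 ⇒ P_{LinkUp} = 67 + 0.25P_{NetOne}.
Similarly P_{NetOne} = 68 + 0.25P_{LinkUp}.
Plugging P_{NetOne} into LinkUp's best response: P_{LinkUp} = 67 + 0.25(68 + 0.25P_{LinkUp}) ⇒ 0.9375P_{LinkUp} = 84, so P_{LinkUp} = 89.6.
Then P_{NetOne} = 68 + 0.25·89.6 = 90.4.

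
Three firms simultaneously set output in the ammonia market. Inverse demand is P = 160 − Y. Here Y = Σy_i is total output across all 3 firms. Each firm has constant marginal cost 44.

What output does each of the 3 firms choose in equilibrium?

29

A representative firm's profit is π_i = y_i(160 − Y) − 44y_i, with Y = y_i + Σ_{j≠i} y_j.
First-order condition: 116 − 2y_i − Σ_{j≠i} y_j = 0.
Imposing symmetry (y_j = y for all j) turns Σ_{j≠i} y_j into 2y, so 116 = 4y and y = 29.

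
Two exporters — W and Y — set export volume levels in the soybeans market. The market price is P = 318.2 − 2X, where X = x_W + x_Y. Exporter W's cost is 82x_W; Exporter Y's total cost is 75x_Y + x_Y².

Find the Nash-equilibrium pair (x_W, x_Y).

Exporter W's profit: π = x_W(318.2 − 2(x_W + x_Y)) − 82x_W.
∂π/∂x_W = 236.2 − 4x_W − 2x_Y = 0, so x_W = 59.05 − 0.5x_Y.
For Y: ∂π/∂x_Y = 243.2 − 6x_Y − 2x_W = 0 ⇒ x_Y = 608/15 − (1/3)x_W.
Solving the two reaction functions simultaneously: (1 − (−0.5)(−1/3))x_W = 59.05 − 0.5·(608/15), so (5/6)x_W = 2327/60 and x_W = 46.54.
Then x_Y = 608/15 − (1/3)·46.54 = 25.02.

46.54, 25.02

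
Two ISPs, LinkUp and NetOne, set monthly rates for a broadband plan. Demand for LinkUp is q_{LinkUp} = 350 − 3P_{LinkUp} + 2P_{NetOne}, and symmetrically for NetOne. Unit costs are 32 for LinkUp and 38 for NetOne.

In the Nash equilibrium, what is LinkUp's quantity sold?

LinkUp's profit: π = (P_{LinkUp} − 32)(350 − 3P_{LinkUp} + 2P_{NetOne}).
∂π/∂P_{LinkUp} = 446 − 6P_{LinkUp} + 2P_{NetOne} = 0 ⇒ P_{LinkUp} = 223/3 + (1/3)P_{NetOne}.
Similarly P_{NetOne} = 232/3 + (1/3)P_{LinkUp}.
Solving the two reaction functions simultaneously: (1 − (1/3)(1/3))P_{LinkUp} = 223/3 + (1/3)·(232/3), so (8/9)P_{LinkUp} = 901/9 and P_{LinkUp} = 112.625.
Then P_{NetOne} = 232/3 + (1/3)·112.625 = 114.875.
q_{LinkUp} = 350 − 3·112.625 + 2·114.875 = 241.875.

241.875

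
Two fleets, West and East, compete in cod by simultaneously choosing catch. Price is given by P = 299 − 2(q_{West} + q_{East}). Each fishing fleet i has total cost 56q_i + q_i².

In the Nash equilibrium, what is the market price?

Fishing fleet West's profit: π = q_{West}(299 − 2(q_{West} + q_{East})) − 56q_{West} − q_{West}².
∂π/∂q_{West} = 243 − 6q_{West} − 2q_{East} = 0, so q_{West} = 40.5 − (1/3)q_{East}.
By symmetry q_{East} = q_{West}; substituting into the reaction function, (4/3)q_{West} = 40.5 and q_{West} = 30.375.
Equilibrium price: P = 299 − 2·60.75 = 177.5.

177.5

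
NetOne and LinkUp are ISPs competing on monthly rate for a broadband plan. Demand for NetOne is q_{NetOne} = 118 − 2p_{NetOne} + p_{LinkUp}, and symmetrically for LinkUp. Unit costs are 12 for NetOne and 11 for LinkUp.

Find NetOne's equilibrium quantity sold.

NetOne's profit: π = (p_{NetOne} − 12)(118 − 2p_{NetOne} + p_{LinkUp}).
∂π/∂p_{NetOne} = 142 − 4p_{NetOne} + p_{LinkUp} = 0 ⇒ p_{NetOne} = 35.5 + 0.25p_{LinkUp}.
Similarly p_{LinkUp} = 35 + 0.25p_{NetOne}.
Plugging p_{LinkUp} into NetOne's best response: p_{NetOne} = 35.5 + 0.25(35 + 0.25p_{NetOne}) ⇒ 0.9375p_{NetOne} = 44.25, so p_{NetOne} = 47.2.
Then p_{LinkUp} = 35 + 0.25·47.2 = 46.8.
q_{NetOne} = 118 − 2·47.2 + 46.8 = 70.4.

70.4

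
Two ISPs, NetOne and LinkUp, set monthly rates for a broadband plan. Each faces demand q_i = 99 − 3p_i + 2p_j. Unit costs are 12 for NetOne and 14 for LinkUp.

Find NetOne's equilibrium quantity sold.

66.375

NetOne's profit: π = (p_{NetOne} − 12)(99 − 3p_{NetOne} + 2p_{LinkUp}).
∂π/∂p_{NetOne} = 135 − 6p_{NetOne} + 2p_{LinkUp} = 0 ⇒ p_{NetOne} = 22.5 + (1/3)p_{LinkUp}.
Similarly p_{LinkUp} = 23.5 + (1/3)p_{NetOne}.
Substituting the second reaction function into the first: p_{NetOne} = 22.5 + (1/3)(23.5 + (1/3)p_{NetOne}), which gives (8/9)p_{NetOne} = 91/3 ⇒ p_{NetOne} = 34.125.
Then p_{LinkUp} = 23.5 + (1/3)·34.125 = 34.875.
q_{NetOne} = 99 − 3·34.125 + 2·34.875 = 66.375.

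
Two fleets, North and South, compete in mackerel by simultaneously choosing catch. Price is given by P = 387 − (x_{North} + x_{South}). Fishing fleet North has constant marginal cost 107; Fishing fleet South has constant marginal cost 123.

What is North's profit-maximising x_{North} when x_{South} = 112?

Fishing fleet North's profit: π = x_{North}(387 − (x_{North} + x_{South})) − 107x_{North}.
∂π/∂x_{North} = 280 − 2x_{North} − x_{South} = 0, so x_{North} = 140 − 0.5x_{South}.
At x_{South} = 112: x_{North} = 140 − 0.5·112 = 84.

84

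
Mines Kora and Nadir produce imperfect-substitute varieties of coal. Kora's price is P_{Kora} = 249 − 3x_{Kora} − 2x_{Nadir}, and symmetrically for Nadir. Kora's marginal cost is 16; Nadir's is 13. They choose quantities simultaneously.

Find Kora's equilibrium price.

102.8125

Mine Kora's profit: π = x_{Kora}(249 − 3x_{Kora} − 2x_{Nadir}) − 16x_{Kora}.
∂π/∂x_{Kora} = 233 − 6x_{Kora} − 2x_{Nadir} = 0 ⇒ x_{Kora} = 233/6 − (1/3)x_{Nadir}.
Similarly x_{Nadir} = 118/3 − (1/3)x_{Kora}.
Solving the two reaction functions simultaneously: (1 − (−1/3)(−1/3))x_{Kora} = 233/6 − (1/3)·(118/3), so (8/9)x_{Kora} = 463/18 and x_{Kora} = 28.9375.
Then x_{Nadir} = 118/3 − (1/3)·28.9375 = 29.6875.
P_{Kora} = 249 − 3·28.9375 − 2·29.6875 = 102.8125.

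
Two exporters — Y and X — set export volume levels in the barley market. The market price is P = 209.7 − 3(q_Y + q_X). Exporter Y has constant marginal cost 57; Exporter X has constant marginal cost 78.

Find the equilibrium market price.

114.9

Exporter Y's profit: π = q_Y(209.7 − 3(q_Y + q_X)) − 57q_Y.
∂π/∂q_Y = 152.7 − 6q_Y − 3q_X = 0, so q_Y = 25.45 − 0.5q_X.
By the same steps for X: q_X = 21.95 − 0.5q_Y.
Substituting the second reaction function into the first: q_Y = 25.45 − 0.5(21.95 − 0.5q_Y), which gives 0.75q_Y = 14.475 ⇒ q_Y = 19.3.
Then q_X = 21.95 − 0.5·19.3 = 12.3.
Equilibrium price: P = 209.7 − 3·31.6 = 114.9.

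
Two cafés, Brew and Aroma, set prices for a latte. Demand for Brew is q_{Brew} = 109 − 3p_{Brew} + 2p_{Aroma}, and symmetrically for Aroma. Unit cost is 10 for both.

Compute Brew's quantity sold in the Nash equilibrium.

Brew's profit: π = (p_{Brew} − 10)(109 − 3p_{Brew} + 2p_{Aroma}).
∂π/∂p_{Brew} = 139 − 6p_{Brew} + 2p_{Aroma} = 0 ⇒ p_{Brew} = 139/6 + (1/3)p_{Aroma}.
Setting p_{Brew} = p_{Aroma} in the reaction function: p_{Brew} = 139/6 + (1/3)p_{Brew}, so p_{Brew} = (139/6) / (2/3) = 34.75.
q_{Brew} = 109 − 3·34.75 + 2·34.75 = 74.25.

74.25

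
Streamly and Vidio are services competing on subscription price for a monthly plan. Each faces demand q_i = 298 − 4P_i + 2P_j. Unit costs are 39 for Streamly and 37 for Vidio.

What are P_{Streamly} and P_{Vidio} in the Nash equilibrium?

75.4, 74.6

Streamly's profit: π = (P_{Streamly} − 39)(298 − 4P_{Streamly} + 2P_{Vidio}).
∂π/∂P_{Streamly} = 454 − 8P_{Streamly} + 2P_{Vidio} = 0 ⇒ P_{Streamly} = 56.75 + 0.25P_{Vidio}.
Similarly P_{Vidio} = 55.75 + 0.25P_{Streamly}.
Plugging P_{Vidio} into Streamly's best response: P_{Streamly} = 56.75 + 0.25(55.75 + 0.25P_{Streamly}) ⇒ 0.9375P_{Streamly} = 70.6875, so P_{Streamly} = 75.4.
Then P_{Vidio} = 55.75 + 0.25·75.4 = 74.6.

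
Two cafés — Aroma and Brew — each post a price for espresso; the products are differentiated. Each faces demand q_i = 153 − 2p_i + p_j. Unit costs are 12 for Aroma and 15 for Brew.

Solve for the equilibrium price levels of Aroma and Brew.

Aroma's profit: π = (p_{Aroma} − 12)(153 − 2p_{Aroma} + p_{Brew}).
∂π/∂p_{Aroma} = 177 − 4p_{Aroma} + p_{Brew} = 0 ⇒ p_{Aroma} = 44.25 + 0.25p_{Brew}.
Similarly p_{Brew} = 45.75 + 0.25p_{Aroma}.
Substituting the second reaction function into the first: p_{Aroma} = 44.25 + 0.25(45.75 + 0.25p_{Aroma}), which gives 0.9375p_{Aroma} = 55.6875 ⇒ p_{Aroma} = 59.4.
Then p_{Brew} = 45.75 + 0.25·59.4 = 60.6.

59.4, 60.6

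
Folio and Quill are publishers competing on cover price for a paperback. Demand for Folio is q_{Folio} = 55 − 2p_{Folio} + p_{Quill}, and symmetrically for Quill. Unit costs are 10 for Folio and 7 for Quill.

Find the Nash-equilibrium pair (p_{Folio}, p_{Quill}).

24.6, 23.4

Folio's profit: π = (p_{Folio} − 10)(55 − 2p_{Folio} + p_{Quill}).
∂π/∂p_{Folio} = 75 − 4p_{Folio} + p_{Quill} = 0 ⇒ p_{Folio} = 18.75 + 0.25p_{Quill}.
Similarly p_{Quill} = 17.25 + 0.25p_{Folio}.
Solving the two reaction functions simultaneously: (1 − (0.25)(0.25))p_{Folio} = 18.75 + 0.25·17.25, so 0.9375p_{Folio} = 23.0625 and p_{Folio} = 24.6.
Then p_{Quill} = 17.25 + 0.25·24.6 = 23.4.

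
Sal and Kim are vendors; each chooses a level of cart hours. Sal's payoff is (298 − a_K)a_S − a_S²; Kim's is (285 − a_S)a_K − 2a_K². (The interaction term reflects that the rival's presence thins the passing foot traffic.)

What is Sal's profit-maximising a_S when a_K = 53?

122.5

Expanding Sal's payoff: 298a_S − a_Ka_S − a_S².
∂π/∂a_S = 298 − a_K − 2a_S = 0, so a_S = 149 − 0.5a_K.
At a_K = 53: a_S = 149 − 0.5·53 = 122.5.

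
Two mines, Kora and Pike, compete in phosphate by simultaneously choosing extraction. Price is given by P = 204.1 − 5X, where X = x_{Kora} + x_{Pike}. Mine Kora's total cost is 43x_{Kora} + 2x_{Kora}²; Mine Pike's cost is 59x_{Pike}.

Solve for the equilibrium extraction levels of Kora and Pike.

7.7, 10.66

Mine Kora's profit: π = x_{Kora}(204.1 − 5(x_{Kora} + x_{Pike})) − 43x_{Kora} − 2x_{Kora}².
∂π/∂x_{Kora} = 161.1 − 14x_{Kora} − 5x_{Pike} = 0, so x_{Kora} = 1611/140 − (5/14)x_{Pike}.
For Pike: ∂π/∂x_{Pike} = 145.1 − 10x_{Pike} − 5x_{Kora} = 0 ⇒ x_{Pike} = 14.51 − 0.5x_{Kora}.
Solving the two reaction functions simultaneously: (1 − (−5/14)(−0.5))x_{Kora} = 1611/140 − (5/14)·14.51, so (23/28)x_{Kora} = 6.325 and x_{Kora} = 7.7.
Then x_{Pike} = 14.51 − 0.5·7.7 = 10.66.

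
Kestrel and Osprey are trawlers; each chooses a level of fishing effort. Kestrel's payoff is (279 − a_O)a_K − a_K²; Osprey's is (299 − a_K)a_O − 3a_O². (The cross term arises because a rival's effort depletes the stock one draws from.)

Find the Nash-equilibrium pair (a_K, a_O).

125, 29

Expanding Kestrel's payoff: 279a_K − a_Oa_K − a_K².
∂π/∂a_K = 279 − a_O − 2a_K = 0, so a_K = 139.5 − 0.5a_O.
Likewise for Osprey: a_O = 299/6 − (1/6)a_K.
Plugging a_O into Kestrel's best response: a_K = 139.5 − 0.5(299/6 − (1/6)a_K) ⇒ (11/12)a_K = 1375/12, so a_K = 125.
Then a_O = 299/6 − (1/6)·125 = 29.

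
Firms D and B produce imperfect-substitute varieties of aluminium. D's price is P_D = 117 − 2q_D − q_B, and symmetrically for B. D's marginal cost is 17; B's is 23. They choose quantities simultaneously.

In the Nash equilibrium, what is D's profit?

Firm D's profit: π = q_D(117 − 2q_D − q_B) − 17q_D.
∂π/∂q_D = 100 − 4q_D − q_B = 0 ⇒ q_D = 25 − 0.25q_B.
Similarly q_B = 23.5 − 0.25q_D.
Substituting the second reaction function into the first: q_D = 25 − 0.25(23.5 − 0.25q_D), which gives 0.9375q_D = 19.125 ⇒ q_D = 20.4.
Then q_B = 23.5 − 0.25·20.4 = 18.4.
P_D = 117 − 2·20.4 − 18.4 = 57.8.
Profit = (57.8 − 17)·20.4 = 832.32.

832.32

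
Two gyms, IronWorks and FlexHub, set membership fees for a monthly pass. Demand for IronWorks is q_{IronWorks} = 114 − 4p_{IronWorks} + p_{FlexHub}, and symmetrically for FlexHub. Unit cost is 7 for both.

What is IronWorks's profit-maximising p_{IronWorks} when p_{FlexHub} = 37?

22.375

IronWorks's profit: π = (p_{IronWorks} − 7)(114 − 4p_{IronWorks} + p_{FlexHub}).
∂π/∂p_{IronWorks} = 142 − 8p_{IronWorks} + p_{FlexHub} = 0 ⇒ p_{IronWorks} = 17.75 + 0.125p_{FlexHub}.
At p_{FlexHub} = 37: p_{IronWorks} = 17.75 + 0.125·37 = 22.375.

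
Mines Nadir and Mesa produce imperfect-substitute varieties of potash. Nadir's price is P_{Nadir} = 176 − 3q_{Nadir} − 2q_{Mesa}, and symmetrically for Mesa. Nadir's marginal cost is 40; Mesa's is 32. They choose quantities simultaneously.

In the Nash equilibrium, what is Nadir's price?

Mine Nadir's profit: π = q_{Nadir}(176 − 3q_{Nadir} − 2q_{Mesa}) − 40q_{Nadir}.
∂π/∂q_{Nadir} = 136 − 6q_{Nadir} − 2q_{Mesa} = 0 ⇒ q_{Nadir} = 68/3 − (1/3)q_{Mesa}.
Similarly q_{Mesa} = 24 − (1/3)q_{Nadir}.
Plugging q_{Mesa} into Nadir's best response: q_{Nadir} = 68/3 − (1/3)(24 − (1/3)q_{Nadir}) ⇒ (8/9)q_{Nadir} = 44/3, so q_{Nadir} = 16.5.
Then q_{Mesa} = 24 − (1/3)·16.5 = 18.5.
P_{Nadir} = 176 − 3·16.5 − 2·18.5 = 89.5.

89.5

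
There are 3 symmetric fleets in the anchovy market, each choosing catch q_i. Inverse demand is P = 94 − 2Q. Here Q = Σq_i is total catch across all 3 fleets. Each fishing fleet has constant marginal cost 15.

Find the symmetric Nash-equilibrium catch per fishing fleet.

A representative fishing fleet's profit is π_i = q_i(94 − 2Q) − 15q_i, with Q = q_i + Σ_{j≠i} q_j.
First-order condition: 79 − 4q_i − 2Σ_{j≠i} q_j = 0.
With identical fishing fleets, set every q_j = q: then 79 − 4q − 4q = 0, i.e. q = 79/8 = 9.875.

9.875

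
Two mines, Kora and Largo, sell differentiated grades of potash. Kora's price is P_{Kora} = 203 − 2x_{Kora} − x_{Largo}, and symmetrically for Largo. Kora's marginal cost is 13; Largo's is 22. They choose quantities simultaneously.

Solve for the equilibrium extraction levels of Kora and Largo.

38.6, 35.6

Mine Kora's profit: π = x_{Kora}(203 − 2x_{Kora} − x_{Largo}) − 13x_{Kora}.
∂π/∂x_{Kora} = 190 − 4x_{Kora} − x_{Largo} = 0 ⇒ x_{Kora} = 47.5 − 0.25x_{Largo}.
Similarly x_{Largo} = 45.25 − 0.25x_{Kora}.
Substituting the second reaction function into the first: x_{Kora} = 47.5 − 0.25(45.25 − 0.25x_{Kora}), which gives 0.9375x_{Kora} = 36.1875 ⇒ x_{Kora} = 38.6.
Then x_{Largo} = 45.25 − 0.25·38.6 = 35.6.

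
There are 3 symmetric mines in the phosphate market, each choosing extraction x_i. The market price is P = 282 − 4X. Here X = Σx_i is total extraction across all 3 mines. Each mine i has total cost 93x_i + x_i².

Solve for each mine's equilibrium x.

10.5

A representative mine's profit is π_i = x_i(282 − 4X) − 93x_i − x_i², with X = x_i + Σ_{j≠i} x_j.
First-order condition: 189 − 10x_i − 4Σ_{j≠i} x_j = 0.
With identical mines, set every x_j = x: then 189 − 10x − 8x = 0, i.e. x = 189/18 = 10.5.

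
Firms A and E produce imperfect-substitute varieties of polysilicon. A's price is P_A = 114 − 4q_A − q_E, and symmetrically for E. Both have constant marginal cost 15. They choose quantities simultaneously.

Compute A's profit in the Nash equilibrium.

Firm A's profit: π = q_A(114 − 4q_A − q_E) − 15q_A.
∂π/∂q_A = 99 − 8q_A − q_E = 0 ⇒ q_A = 12.375 − 0.125q_E.
The game is symmetric, so in equilibrium q_E = q_A: the reaction function gives 1.125q_A = 12.375, hence q_A = 11.
P_A = 114 − 4·11 − 11 = 59.
Profit = (59 − 15)·11 = 484.

484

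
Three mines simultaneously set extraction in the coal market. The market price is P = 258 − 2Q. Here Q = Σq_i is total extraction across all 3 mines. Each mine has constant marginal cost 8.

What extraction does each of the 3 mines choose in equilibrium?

A representative mine's profit is π_i = q_i(258 − 2Q) − 8q_i, with Q = q_i + Σ_{j≠i} q_j.
First-order condition: 250 − 4q_i − 2Σ_{j≠i} q_j = 0.
With identical mines, set every q_j = q: then 250 − 4q − 4q = 0, i.e. q = 250/8 = 31.25.

31.25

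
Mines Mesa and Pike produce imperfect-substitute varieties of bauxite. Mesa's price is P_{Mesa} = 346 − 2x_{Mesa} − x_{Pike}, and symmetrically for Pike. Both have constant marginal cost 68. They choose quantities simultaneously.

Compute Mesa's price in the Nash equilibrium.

179.2

Mine Mesa's profit: π = x_{Mesa}(346 − 2x_{Mesa} − x_{Pike}) − 68x_{Mesa}.
∂π/∂x_{Mesa} = 278 − 4x_{Mesa} − x_{Pike} = 0 ⇒ x_{Mesa} = 69.5 − 0.25x_{Pike}.
Setting x_{Mesa} = x_{Pike} in the reaction function: x_{Mesa} = 69.5 − 0.25x_{Mesa}, so x_{Mesa} = 69.5 / 1.25 = 55.6.
P_{Mesa} = 346 − 2·55.6 − 55.6 = 179.2.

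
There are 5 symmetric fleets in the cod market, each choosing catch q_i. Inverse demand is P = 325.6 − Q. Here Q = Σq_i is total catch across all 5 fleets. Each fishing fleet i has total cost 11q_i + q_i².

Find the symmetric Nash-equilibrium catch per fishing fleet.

A representative fishing fleet's profit is π_i = q_i(325.6 − Q) − 11q_i − q_i², with Q = q_i + Σ_{j≠i} q_j.
First-order condition: 314.6 − 4q_i − Σ_{j≠i} q_j = 0.
Imposing symmetry (q_j = q for all j) turns Σ_{j≠i} q_j into 4q, so 314.6 = 8q and q = 39.325.

39.325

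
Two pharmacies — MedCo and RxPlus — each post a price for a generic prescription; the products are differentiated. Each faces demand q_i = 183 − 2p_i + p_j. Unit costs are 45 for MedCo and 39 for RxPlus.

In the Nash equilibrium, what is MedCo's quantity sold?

MedCo's profit: π = (p_{MedCo} − 45)(183 − 2p_{MedCo} + p_{RxPlus}).
∂π/∂p_{MedCo} = 273 − 4p_{MedCo} + p_{RxPlus} = 0 ⇒ p_{MedCo} = 68.25 + 0.25p_{RxPlus}.
Similarly p_{RxPlus} = 65.25 + 0.25p_{MedCo}.
Substituting the second reaction function into the first: p_{MedCo} = 68.25 + 0.25(65.25 + 0.25p_{MedCo}), which gives 0.9375p_{MedCo} = 84.5625 ⇒ p_{MedCo} = 90.2.
Then p_{RxPlus} = 65.25 + 0.25·90.2 = 87.8.
q_{MedCo} = 183 − 2·90.2 + 87.8 = 90.4.

90.4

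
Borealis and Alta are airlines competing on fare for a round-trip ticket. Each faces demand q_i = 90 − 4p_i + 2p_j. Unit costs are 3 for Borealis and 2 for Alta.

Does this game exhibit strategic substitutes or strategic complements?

Borealis's profit: π = (p_{Borealis} − 3)(90 − 4p_{Borealis} + 2p_{Alta}).
∂π/∂p_{Borealis} = 102 − 8p_{Borealis} + 2p_{Alta} = 0 ⇒ p_{Borealis} = 12.75 + 0.25p_{Alta}.
The best-response slope dp_{Borealis}/dp_{Alta} = 0.25 > 0: the reaction function is upward-sloping, so the choices are strategic complements.

strategic complements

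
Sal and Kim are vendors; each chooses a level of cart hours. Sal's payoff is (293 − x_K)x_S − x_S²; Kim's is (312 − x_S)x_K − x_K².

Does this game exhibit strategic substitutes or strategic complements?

Expanding Sal's payoff: 293x_S − x_Kx_S − x_S².
∂π/∂x_S = 293 − x_K − 2x_S = 0, so x_S = 146.5 − 0.5x_K.
The best-response slope dx_S/dx_K = −0.5 < 0: the reaction function is downward-sloping, so the choices are strategic substitutes.

strategic substitutes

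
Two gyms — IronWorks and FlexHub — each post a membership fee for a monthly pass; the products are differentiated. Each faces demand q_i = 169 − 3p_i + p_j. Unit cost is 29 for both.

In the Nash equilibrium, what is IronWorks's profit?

IronWorks's profit: π = (p_{IronWorks} − 29)(169 − 3p_{IronWorks} + p_{FlexHub}).
∂π/∂p_{IronWorks} = 256 − 6p_{IronWorks} + p_{FlexHub} = 0 ⇒ p_{IronWorks} = 128/3 + (1/6)p_{FlexHub}.
By symmetry p_{FlexHub} = p_{IronWorks}; substituting into the reaction function, (5/6)p_{IronWorks} = 128/3 and p_{IronWorks} = 51.2.
q_{IronWorks} = 169 − 3·51.2 + 51.2 = 66.6.
Profit = (51.2 − 29)·66.6 = 1478.52.

1478.52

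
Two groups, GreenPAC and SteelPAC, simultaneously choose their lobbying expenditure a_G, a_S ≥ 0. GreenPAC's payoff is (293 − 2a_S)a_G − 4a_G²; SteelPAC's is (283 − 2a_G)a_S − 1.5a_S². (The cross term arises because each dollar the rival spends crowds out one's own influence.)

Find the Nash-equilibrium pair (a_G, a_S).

15.65, 83.9

Expanding GreenPAC's payoff: 293a_G − 2a_Sa_G − 4a_G².
∂π/∂a_G = 293 − 2a_S − 8a_G = 0, so a_G = 36.625 − 0.25a_S.
Likewise for SteelPAC: a_S = 283/3 − (2/3)a_G.
Substituting the second reaction function into the first: a_G = 36.625 − 0.25(283/3 − (2/3)a_G), which gives (5/6)a_G = 313/24 ⇒ a_G = 15.65.
Then a_S = 283/3 − (2/3)·15.65 = 83.9.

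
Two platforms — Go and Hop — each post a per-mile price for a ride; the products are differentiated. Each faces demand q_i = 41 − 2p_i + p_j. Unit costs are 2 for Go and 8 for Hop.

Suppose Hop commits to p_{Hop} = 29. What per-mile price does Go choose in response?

Go's profit: π = (p_{Go} − 2)(41 − 2p_{Go} + p_{Hop}).
∂π/∂p_{Go} = 45 − 4p_{Go} + p_{Hop} = 0 ⇒ p_{Go} = 11.25 + 0.25p_{Hop}.
At p_{Hop} = 29: p_{Go} = 11.25 + 0.25·29 = 18.5.

18.5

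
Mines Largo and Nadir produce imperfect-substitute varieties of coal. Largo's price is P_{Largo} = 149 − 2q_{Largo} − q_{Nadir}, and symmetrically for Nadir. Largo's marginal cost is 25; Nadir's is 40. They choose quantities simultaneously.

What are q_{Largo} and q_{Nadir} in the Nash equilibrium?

25.8, 20.8

Mine Largo's profit: π = q_{Largo}(149 − 2q_{Largo} − q_{Nadir}) − 25q_{Largo}.
∂π/∂q_{Largo} = 124 − 4q_{Largo} − q_{Nadir} = 0 ⇒ q_{Largo} = 31 − 0.25q_{Nadir}.
Similarly q_{Nadir} = 27.25 − 0.25q_{Largo}.
Solving the two reaction functions simultaneously: (1 − (−0.25)(−0.25))q_{Largo} = 31 − 0.25·27.25, so 0.9375q_{Largo} = 24.1875 and q_{Largo} = 25.8.
Then q_{Nadir} = 27.25 − 0.25·25.8 = 20.8.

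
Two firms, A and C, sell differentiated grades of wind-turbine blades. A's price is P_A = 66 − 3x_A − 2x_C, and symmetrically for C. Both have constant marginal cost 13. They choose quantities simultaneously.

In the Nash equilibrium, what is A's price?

32.875

Firm A's profit: π = x_A(66 − 3x_A − 2x_C) − 13x_A.
∂π/∂x_A = 53 − 6x_A − 2x_C = 0 ⇒ x_A = 53/6 − (1/3)x_C.
The game is symmetric, so in equilibrium x_C = x_A: the reaction function gives (4/3)x_A = 53/6, hence x_A = 6.625.
P_A = 66 − 3·6.625 − 2·6.625 = 32.875.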